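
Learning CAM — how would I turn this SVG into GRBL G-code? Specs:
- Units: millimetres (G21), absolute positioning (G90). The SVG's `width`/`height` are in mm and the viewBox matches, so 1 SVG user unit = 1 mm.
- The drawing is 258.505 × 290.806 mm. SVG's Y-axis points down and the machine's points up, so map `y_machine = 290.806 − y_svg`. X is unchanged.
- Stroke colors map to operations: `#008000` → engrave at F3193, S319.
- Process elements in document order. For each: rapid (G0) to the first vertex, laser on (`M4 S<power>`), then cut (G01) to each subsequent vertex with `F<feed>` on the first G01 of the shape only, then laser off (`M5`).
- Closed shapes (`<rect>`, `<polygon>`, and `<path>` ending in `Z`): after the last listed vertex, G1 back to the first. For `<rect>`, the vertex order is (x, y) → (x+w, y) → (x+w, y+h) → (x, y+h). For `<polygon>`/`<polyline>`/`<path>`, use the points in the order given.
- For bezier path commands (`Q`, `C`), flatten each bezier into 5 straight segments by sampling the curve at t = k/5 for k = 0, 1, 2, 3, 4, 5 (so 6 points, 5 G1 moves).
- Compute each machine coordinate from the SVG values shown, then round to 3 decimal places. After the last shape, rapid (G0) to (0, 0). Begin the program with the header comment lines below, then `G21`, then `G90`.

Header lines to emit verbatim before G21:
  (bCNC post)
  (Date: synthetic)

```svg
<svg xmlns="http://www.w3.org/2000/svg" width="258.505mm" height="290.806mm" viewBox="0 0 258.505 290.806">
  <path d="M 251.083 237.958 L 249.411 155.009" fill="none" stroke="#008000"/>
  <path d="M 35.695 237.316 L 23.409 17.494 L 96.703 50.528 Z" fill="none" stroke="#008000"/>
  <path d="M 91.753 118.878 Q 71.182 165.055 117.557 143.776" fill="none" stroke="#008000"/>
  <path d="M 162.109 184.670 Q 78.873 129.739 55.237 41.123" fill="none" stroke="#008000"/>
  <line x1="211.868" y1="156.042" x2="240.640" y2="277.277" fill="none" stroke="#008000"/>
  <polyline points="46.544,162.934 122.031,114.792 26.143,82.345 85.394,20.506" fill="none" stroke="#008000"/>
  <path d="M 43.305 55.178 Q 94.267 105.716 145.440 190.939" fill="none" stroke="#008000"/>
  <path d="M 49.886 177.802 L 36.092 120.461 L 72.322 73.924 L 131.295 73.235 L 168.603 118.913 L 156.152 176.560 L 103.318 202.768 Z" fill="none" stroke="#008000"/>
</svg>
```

Since the viewBox matches the mm dimensions, user units are millimetres directly. The only transform is the Y-flip y_m = 290.806 − y_svg.

Shape 1 is a line segment drawn with `<path>`. Its stroke #008000 means engrave at S319, F3193. After flipping Y the toolpath is (251.083,52.848) → (249.411,135.797).

Shape 2 is a closed polygon drawn with `<path>`. Its stroke #008000 means engrave at S319, F3193. After flipping Y the toolpath is (35.695,53.490) → (23.409,273.312) → (96.703,240.278) → (35.695,53.490), returning to the start.

Shape 3 is a quadratic bezier drawn with `<path>`. Its stroke #008000 means engrave at S319, F3193. After flipping Y the toolpath is (91.753,171.928) → (86.202,156.155) → (86.008,145.779) → (91.168,140.800) → (101.685,141.217) → (117.557,147.030).

Shape 4 is a quadratic bezier drawn with `<path>`. Its stroke #008000 means engrave at S319, F3193. After flipping Y the toolpath is (162.109,106.136) → (131.199,129.456) → (105.056,155.470) → (83.682,184.180) → (67.075,215.584) → (55.237,249.683).

Shape 5 is a line segment drawn with `<line>`. Its stroke #008000 means engrave at S319, F3193. After flipping Y the toolpath is (211.868,134.764) → (240.640,13.529).

Shape 6 is a open polyline drawn with `<polyline>`. Its stroke #008000 means engrave at S319, F3193. After flipping Y the toolpath is (46.544,127.872) → (122.031,176.014) → (26.143,208.461) → (85.394,270.300).

Shape 7 is a quadratic bezier drawn with `<path>`. Its stroke #008000 means engrave at S319, F3193. After flipping Y the toolpath is (43.305,235.628) → (63.698,214.025) → (84.108,189.648) → (104.535,162.496) → (124.979,132.569) → (145.440,99.867).

Shape 8 is a regular polygon drawn with `<path>`. Its stroke #008000 means engrave at S319, F3193. After flipping Y the toolpath is (49.886,113.004) → (36.092,170.345) → (72.322,216.882) → (131.295,217.571) → (168.603,171.893) → (156.152,114.246) → (103.318,88.038) → (49.886,113.004), returning to the start.

(bCNC post)
(Date: synthetic)
G21
G90
G0 X251.083 Y52.848
M4 S319
G01 X249.411 Y135.797 F3193
M5
G0 X35.695 Y53.490
M4 S319
G01 X23.409 Y273.312 F3193
G01 X96.703 Y240.278
G01 X35.695 Y53.490
M5
G0 X91.753 Y171.928
M4 S319
G01 X86.202 Y156.155 F3193
G01 X86.008 Y145.779
G01 X91.168 Y140.800
G01 X101.685 Y141.217
G01 X117.557 Y147.030
M5
G0 X162.109 Y106.136
M4 S319
G01 X131.199 Y129.456 F3193
G01 X105.056 Y155.470
G01 X83.682 Y184.180
G01 X67.075 Y215.584
G01 X55.237 Y249.683
M5
G0 X211.868 Y134.764
M4 S319
G01 X240.640 Y13.529 F3193
M5
G0 X46.544 Y127.872
M4 S319
G01 X122.031 Y176.014 F3193
G01 X26.143 Y208.461
G01 X85.394 Y270.300
M5
G0 X43.305 Y235.628
M4 S319
G01 X63.698 Y214.025 F3193
G01 X84.108 Y189.648
G01 X104.535 Y162.496
G01 X124.979 Y132.569
G01 X145.440 Y99.867
M5
G0 X49.886 Y113.004
M4 S319
G01 X36.092 Y170.345 F3193
G01 X72.322 Y216.882
G01 X131.295 Y217.571
G01 X168.603 Y171.893
G01 X156.152 Y114.246
G01 X103.318 Y88.038
G01 X49.886 Y113.004
M5
G0 X0.000 Y0.000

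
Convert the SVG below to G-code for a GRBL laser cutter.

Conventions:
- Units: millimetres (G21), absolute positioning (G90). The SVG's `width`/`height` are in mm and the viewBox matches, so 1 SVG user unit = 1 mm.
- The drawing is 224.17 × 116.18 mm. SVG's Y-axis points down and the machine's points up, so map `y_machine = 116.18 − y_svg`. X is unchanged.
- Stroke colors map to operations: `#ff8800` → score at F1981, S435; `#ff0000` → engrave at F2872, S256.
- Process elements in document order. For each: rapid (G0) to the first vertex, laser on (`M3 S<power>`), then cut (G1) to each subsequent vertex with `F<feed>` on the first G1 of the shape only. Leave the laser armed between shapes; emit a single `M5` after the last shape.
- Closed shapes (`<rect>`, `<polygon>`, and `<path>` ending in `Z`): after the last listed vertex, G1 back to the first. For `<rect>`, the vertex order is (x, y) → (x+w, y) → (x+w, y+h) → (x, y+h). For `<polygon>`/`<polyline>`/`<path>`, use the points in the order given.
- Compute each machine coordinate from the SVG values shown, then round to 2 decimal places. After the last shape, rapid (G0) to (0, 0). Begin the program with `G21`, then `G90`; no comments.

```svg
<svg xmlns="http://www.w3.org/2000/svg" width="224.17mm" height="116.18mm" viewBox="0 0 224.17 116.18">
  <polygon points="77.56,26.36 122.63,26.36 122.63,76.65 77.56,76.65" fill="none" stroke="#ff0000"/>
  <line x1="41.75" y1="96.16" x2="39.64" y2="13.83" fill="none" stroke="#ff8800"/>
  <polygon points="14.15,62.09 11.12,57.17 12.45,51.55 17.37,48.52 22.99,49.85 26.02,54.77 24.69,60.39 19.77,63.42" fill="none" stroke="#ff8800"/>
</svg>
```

1 u = 1 mm; y_m = 116.18 − y.

[1] `<polygon>` rectangle, #ff0000→engrave S256 F2872: (77.56,89.82) → (122.63,89.82) → (122.63,39.53) → (77.56,39.53) → (77.56,89.82) (closed)

[2] `<line>` line segment, #ff8800→score S435 F1981: (41.75,20.02) → (39.64,102.35)

[3] `<polygon>` regular polygon, #ff8800→score S435 F1981: (14.15,54.09) → (11.12,59.01) → (12.45,64.63) → (17.37,67.66) → (22.99,66.33) → (26.02,61.41) → (24.69,55.79) → (19.77,52.76) → (14.15,54.09) (closed)

G21
G90
G0 X77.56 Y89.82
M3 S256
G1 X122.63 Y89.82 F2872
G1 X122.63 Y39.53
G1 X77.56 Y39.53
G1 X77.56 Y89.82
G0 X41.75 Y20.02
M3 S435
G1 X39.64 Y102.35 F1981
G0 X14.15 Y54.09
M3 S435
G1 X11.12 Y59.01 F1981
G1 X12.45 Y64.63
G1 X17.37 Y67.66
G1 X22.99 Y66.33
G1 X26.02 Y61.41
G1 X24.69 Y55.79
G1 X19.77 Y52.76
G1 X14.15 Y54.09
M5
G0 X0.00 Y0.00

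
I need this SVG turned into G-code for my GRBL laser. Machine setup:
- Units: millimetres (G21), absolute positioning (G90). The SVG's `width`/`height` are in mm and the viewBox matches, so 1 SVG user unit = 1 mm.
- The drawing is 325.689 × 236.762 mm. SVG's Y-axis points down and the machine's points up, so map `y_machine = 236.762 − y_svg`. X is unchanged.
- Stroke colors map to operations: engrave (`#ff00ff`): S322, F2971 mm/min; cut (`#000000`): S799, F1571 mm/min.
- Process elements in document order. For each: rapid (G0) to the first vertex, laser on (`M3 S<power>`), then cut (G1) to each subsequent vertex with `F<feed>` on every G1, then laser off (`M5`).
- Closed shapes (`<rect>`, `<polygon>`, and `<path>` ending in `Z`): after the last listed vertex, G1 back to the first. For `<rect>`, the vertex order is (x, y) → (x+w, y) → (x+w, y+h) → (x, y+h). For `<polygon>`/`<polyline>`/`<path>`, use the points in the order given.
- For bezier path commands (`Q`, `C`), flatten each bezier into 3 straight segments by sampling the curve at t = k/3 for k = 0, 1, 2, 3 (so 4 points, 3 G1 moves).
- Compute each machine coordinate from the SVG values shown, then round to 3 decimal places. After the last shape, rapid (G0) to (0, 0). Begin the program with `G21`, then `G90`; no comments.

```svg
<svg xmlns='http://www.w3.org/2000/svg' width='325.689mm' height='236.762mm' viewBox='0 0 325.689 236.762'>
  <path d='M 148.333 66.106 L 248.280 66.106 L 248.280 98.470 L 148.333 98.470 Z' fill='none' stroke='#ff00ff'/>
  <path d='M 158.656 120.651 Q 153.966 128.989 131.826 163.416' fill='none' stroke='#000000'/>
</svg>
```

Since the viewBox matches the mm dimensions, user units are millimetres directly. The only transform is the Y-flip y_m = 236.762 − y_svg.

Shape 1 is a rectangle drawn with `<path>`. Its stroke #ff00ff means engrave at S322, F2971. After flipping Y the toolpath is (148.333,170.656) → (248.280,170.656) → (248.280,138.292) → (148.333,138.292) → (148.333,170.656), returning to the start.

Shape 2 is a quadratic bezier drawn with `<path>`. Its stroke #000000 means cut at S799, F1571. After flipping Y the toolpath is (158.656,116.111) → (153.590,107.654) → (144.647,93.399) → (131.826,73.346).

G21
G90
G0 X148.333 Y170.656
M3 S322
G1 X248.280 Y170.656 F2971
G1 X248.280 Y138.292 F2971
G1 X148.333 Y138.292 F2971
G1 X148.333 Y170.656 F2971
M5
G0 X158.656 Y116.111
M3 S799
G1 X153.590 Y107.654 F1571
G1 X144.647 Y93.399 F1571
G1 X131.826 Y73.346 F1571
M5
G0 X0.000 Y0.000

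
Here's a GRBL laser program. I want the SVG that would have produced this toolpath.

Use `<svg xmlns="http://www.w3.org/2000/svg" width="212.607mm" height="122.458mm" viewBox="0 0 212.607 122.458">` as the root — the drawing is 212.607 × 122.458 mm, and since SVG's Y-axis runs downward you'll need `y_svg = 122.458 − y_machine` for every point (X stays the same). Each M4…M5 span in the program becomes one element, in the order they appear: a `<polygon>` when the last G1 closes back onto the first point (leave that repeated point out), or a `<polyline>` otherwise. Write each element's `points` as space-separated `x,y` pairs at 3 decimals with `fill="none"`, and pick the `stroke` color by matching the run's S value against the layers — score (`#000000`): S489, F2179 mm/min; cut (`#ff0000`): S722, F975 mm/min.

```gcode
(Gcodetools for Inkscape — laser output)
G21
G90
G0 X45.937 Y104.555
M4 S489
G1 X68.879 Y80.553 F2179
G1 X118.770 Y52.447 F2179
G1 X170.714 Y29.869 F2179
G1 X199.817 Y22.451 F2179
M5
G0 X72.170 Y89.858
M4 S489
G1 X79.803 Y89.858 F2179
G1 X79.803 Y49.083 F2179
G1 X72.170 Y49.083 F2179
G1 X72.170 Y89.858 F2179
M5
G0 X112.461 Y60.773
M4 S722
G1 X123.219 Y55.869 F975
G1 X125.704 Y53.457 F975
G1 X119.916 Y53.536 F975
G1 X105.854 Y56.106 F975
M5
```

<svg xmlns="http://www.w3.org/2000/svg" width="212.607mm" height="122.458mm" viewBox="0 0 212.607 122.458">
  <polyline points="45.937,17.903 68.879,41.905 118.770,70.011 170.714,92.589 199.817,100.007" fill="none" stroke="#000000"/>
  <polygon points="72.170,32.600 79.803,32.600 79.803,73.375 72.170,73.375" fill="none" stroke="#000000"/>
  <polyline points="112.461,61.685 123.219,66.589 125.704,69.001 119.916,68.922 105.854,66.352" fill="none" stroke="#ff0000"/>
</svg>

Each laser-on run becomes one SVG element. Flip Y back into SVG space with y_svg = 122.458 − y_machine.

Run 1: the run's S489 means `#000000` (score). The run is open, so emit a `<polyline>` with points (Y-flipped): 45.937,17.903 68.879,41.905 118.770,70.011 170.714,92.589 199.817,100.007.

Run 2: power S489 maps to stroke `#000000` (score). The run returns to its start, so emit a `<polygon>` with points (Y-flipped): 72.170,32.600 79.803,32.600 79.803,73.375 72.170,73.375.

Run 3: S722 ⇒ cut layer `#ff0000`. The run is open, so emit a `<polyline>` with points (Y-flipped): 112.461,61.685 123.219,66.589 125.704,69.001 119.916,68.922 105.854,66.352.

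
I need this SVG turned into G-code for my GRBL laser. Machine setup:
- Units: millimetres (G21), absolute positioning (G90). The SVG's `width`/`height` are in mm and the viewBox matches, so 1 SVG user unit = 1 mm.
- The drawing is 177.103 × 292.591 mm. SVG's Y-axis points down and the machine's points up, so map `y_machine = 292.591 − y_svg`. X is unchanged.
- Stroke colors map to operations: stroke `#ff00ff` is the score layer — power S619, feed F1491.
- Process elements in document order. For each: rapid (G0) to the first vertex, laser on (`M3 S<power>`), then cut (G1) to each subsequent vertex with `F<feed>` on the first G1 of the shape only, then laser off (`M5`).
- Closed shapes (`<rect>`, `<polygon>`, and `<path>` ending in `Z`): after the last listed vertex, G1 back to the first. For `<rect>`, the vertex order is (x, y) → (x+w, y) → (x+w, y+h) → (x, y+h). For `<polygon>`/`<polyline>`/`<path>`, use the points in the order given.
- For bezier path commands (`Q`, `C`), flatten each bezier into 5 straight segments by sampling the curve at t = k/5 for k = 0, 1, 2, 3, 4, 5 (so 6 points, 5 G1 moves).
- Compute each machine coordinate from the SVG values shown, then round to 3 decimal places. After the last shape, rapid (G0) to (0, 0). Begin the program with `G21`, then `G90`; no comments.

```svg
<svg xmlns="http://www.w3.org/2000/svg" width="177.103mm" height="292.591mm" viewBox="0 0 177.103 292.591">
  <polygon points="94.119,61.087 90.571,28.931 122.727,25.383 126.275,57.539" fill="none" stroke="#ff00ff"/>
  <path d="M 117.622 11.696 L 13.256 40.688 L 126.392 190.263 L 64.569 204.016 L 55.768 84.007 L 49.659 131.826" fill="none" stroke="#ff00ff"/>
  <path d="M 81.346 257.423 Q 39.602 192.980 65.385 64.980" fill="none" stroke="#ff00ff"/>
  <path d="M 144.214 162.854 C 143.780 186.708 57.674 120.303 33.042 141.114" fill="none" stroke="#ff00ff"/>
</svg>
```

1 u = 1 mm; y_m = 292.591 − y.

[1] `<polygon>` regular polygon, #ff00ff→score S619 F1491: (94.119,231.504) → (90.571,263.660) → (122.727,267.208) → (126.275,235.052) → (94.119,231.504) (closed)

[2] `<path>` open polyline, #ff00ff→score S619 F1491: (117.622,280.895) → (13.256,251.903) → (126.392,102.328) → (64.569,88.575) → (55.768,208.584) → (49.659,160.765)

[3] `<path>` quadratic bezier, #ff00ff→score S619 F1491: (81.346,35.168) → (67.349,63.487) → (58.755,96.892) → (55.563,135.380) → (57.773,178.953) → (65.385,227.611)

[4] `<path>` cubic bezier, #ff00ff→score S619 F1491: (144.214,129.737) → (134.850,124.836) → (111.988,133.078) → (82.691,145.945) → (54.021,154.917) → (33.042,151.477)

G21
G90
G0 X94.119 Y231.504
M3 S619
G1 X90.571 Y263.660 F1491
G1 X122.727 Y267.208
G1 X126.275 Y235.052
G1 X94.119 Y231.504
M5
G0 X117.622 Y280.895
M3 S619
G1 X13.256 Y251.903 F1491
G1 X126.392 Y102.328
G1 X64.569 Y88.575
G1 X55.768 Y208.584
G1 X49.659 Y160.765
M5
G0 X81.346 Y35.168
M3 S619
G1 X67.349 Y63.487 F1491
G1 X58.755 Y96.892
G1 X55.563 Y135.380
G1 X57.773 Y178.953
G1 X65.385 Y227.611
M5
G0 X144.214 Y129.737
M3 S619
G1 X134.850 Y124.836 F1491
G1 X111.988 Y133.078
G1 X82.691 Y145.945
G1 X54.021 Y154.917
G1 X33.042 Y151.477
M5
G0 X0.000 Y0.000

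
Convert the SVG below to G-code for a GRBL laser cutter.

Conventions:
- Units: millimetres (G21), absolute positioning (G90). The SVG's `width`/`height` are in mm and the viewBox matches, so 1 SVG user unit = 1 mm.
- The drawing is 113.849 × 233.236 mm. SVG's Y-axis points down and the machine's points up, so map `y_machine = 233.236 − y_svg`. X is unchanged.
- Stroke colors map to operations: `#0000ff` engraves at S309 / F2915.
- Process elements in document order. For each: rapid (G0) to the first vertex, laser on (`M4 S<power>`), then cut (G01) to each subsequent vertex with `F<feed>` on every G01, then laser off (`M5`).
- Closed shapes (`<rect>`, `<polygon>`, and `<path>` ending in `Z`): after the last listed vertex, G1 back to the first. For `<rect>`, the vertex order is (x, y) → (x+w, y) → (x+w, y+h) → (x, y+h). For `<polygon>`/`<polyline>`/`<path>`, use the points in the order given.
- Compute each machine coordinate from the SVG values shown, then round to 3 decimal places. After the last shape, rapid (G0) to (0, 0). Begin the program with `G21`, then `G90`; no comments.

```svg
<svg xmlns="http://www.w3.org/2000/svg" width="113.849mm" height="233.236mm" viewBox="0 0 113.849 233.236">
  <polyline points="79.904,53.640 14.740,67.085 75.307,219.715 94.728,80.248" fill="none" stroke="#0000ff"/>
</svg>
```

viewBox `0 0 113.849 233.236` with mm width/height → 1 unit = 1 mm. Flip: y_m = 233.236 − y_svg.

**Shape 1** — `<polyline>` open polyline, stroke `#0000ff` → engrave (S309, F2915). Machine vertices: (79.904,179.596) → (14.740,166.151) → (75.307,13.521) → (94.728,152.988). Open path.

G21
G90
G0 X79.904 Y179.596
M4 S309
G01 X14.740 Y166.151 F2915
G01 X75.307 Y13.521 F2915
G01 X94.728 Y152.988 F2915
M5
G0 X0.000 Y0.000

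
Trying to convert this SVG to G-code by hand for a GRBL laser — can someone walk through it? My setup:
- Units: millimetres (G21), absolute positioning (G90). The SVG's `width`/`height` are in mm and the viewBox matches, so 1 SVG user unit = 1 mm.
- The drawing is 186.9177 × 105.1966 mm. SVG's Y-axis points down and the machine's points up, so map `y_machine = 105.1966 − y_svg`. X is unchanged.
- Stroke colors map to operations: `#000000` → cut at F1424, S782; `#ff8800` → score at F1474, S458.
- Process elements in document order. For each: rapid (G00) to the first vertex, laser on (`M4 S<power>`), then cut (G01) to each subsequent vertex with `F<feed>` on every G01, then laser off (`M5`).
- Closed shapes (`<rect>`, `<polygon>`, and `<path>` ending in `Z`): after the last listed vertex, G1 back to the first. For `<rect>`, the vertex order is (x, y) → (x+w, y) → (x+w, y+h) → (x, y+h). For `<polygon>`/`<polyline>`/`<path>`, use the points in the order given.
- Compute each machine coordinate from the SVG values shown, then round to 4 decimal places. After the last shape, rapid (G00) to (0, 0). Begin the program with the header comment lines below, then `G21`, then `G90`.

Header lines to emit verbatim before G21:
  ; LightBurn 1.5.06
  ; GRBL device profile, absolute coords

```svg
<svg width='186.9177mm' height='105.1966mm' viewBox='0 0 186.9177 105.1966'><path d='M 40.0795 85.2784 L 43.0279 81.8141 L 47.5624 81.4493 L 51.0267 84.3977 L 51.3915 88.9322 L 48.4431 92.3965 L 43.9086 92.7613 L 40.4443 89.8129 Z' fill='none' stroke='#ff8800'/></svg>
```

; LightBurn 1.5.06
; GRBL device profile, absolute coords
G21
G90
G00 X40.0795 Y19.9182
M4 S458
G01 X43.0279 Y23.3825 F1474
G01 X47.5624 Y23.7473 F1474
G01 X51.0267 Y20.7989 F1474
G01 X51.3915 Y16.2644 F1474
G01 X48.4431 Y12.8001 F1474
G01 X43.9086 Y12.4353 F1474
G01 X40.4443 Y15.3837 F1474
G01 X40.0795 Y19.9182 F1474
M5
G00 X0.0000 Y0.0000

1 u = 1 mm; y_m = 105.1966 − y.

[1] `<path>` regular polygon, #ff8800→score S458 F1474: (40.0795,19.9182) → (43.0279,23.3825) → (47.5624,23.7473) → (51.0267,20.7989) → (51.3915,16.2644) → (48.4431,12.8001) → (43.9086,12.4353) → (40.4443,15.3837) → (40.0795,19.9182) (closed)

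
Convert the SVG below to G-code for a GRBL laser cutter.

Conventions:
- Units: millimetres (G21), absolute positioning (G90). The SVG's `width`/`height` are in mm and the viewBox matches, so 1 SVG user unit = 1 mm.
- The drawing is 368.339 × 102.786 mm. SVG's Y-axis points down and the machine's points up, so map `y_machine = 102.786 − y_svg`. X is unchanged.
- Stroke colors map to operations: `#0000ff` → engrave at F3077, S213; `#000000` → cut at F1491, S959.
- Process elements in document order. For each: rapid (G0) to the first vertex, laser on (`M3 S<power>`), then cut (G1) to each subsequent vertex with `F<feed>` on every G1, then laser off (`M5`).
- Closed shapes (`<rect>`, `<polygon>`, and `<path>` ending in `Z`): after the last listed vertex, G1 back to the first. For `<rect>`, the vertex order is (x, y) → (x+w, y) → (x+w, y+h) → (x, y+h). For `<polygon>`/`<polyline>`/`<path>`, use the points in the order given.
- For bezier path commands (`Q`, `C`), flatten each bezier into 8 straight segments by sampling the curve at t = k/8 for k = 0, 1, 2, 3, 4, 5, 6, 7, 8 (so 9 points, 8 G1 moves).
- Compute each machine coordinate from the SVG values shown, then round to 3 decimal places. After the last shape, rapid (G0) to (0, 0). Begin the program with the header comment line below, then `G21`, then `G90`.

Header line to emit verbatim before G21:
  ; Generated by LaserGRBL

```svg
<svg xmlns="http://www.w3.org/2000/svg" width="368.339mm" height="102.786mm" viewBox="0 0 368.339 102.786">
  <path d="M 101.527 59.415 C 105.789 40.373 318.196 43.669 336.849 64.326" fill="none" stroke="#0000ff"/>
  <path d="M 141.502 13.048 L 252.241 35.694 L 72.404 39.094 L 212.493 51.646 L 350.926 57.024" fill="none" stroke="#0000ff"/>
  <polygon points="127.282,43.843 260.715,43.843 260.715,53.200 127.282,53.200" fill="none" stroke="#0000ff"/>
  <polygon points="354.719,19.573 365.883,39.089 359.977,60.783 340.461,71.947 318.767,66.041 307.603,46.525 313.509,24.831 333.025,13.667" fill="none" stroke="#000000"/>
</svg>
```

Since the viewBox matches the mm dimensions, user units are millimetres directly. The only transform is the Y-flip y_m = 102.786 − y_svg.

Shape 1 is a cubic bezier drawn with `<path>`. Its stroke #0000ff means engrave at S213, F3077. After flipping Y the toolpath is (101.527,43.371) → (112.097,49.474) → (137.471,53.542) → (172.939,55.632) → (213.791,55.803) → (255.318,54.112) → (292.810,50.620) → (321.557,45.383) → (336.849,38.460).

Shape 2 is a open polyline drawn with `<path>`. Its stroke #0000ff means engrave at S213, F3077. After flipping Y the toolpath is (141.502,89.738) → (252.241,67.092) → (72.404,63.692) → (212.493,51.140) → (350.926,45.762).

Shape 3 is a rectangle drawn with `<polygon>`. Its stroke #0000ff means engrave at S213, F3077. After flipping Y the toolpath is (127.282,58.943) → (260.715,58.943) → (260.715,49.586) → (127.282,49.586) → (127.282,58.943), returning to the start.

Shape 4 is a regular polygon drawn with `<polygon>`. Its stroke #000000 means cut at S959, F1491. After flipping Y the toolpath is (354.719,83.213) → (365.883,63.697) → (359.977,42.003) → (340.461,30.839) → (318.767,36.745) → (307.603,56.261) → (313.509,77.955) → (333.025,89.119) → (354.719,83.213), returning to the start.

; Generated by LaserGRBL
G21
G90
G0 X101.527 Y43.371
M3 S213
G1 X112.097 Y49.474 F3077
G1 X137.471 Y53.542 F3077
G1 X172.939 Y55.632 F3077
G1 X213.791 Y55.803 F3077
G1 X255.318 Y54.112 F3077
G1 X292.810 Y50.620 F3077
G1 X321.557 Y45.383 F3077
G1 X336.849 Y38.460 F3077
M5
G0 X141.502 Y89.738
M3 S213
G1 X252.241 Y67.092 F3077
G1 X72.404 Y63.692 F3077
G1 X212.493 Y51.140 F3077
G1 X350.926 Y45.762 F3077
M5
G0 X127.282 Y58.943
M3 S213
G1 X260.715 Y58.943 F3077
G1 X260.715 Y49.586 F3077
G1 X127.282 Y49.586 F3077
G1 X127.282 Y58.943 F3077
M5
G0 X354.719 Y83.213
M3 S959
G1 X365.883 Y63.697 F1491
G1 X359.977 Y42.003 F1491
G1 X340.461 Y30.839 F1491
G1 X318.767 Y36.745 F1491
G1 X307.603 Y56.261 F1491
G1 X313.509 Y77.955 F1491
G1 X333.025 Y89.119 F1491
G1 X354.719 Y83.213 F1491
M5
G0 X0.000 Y0.000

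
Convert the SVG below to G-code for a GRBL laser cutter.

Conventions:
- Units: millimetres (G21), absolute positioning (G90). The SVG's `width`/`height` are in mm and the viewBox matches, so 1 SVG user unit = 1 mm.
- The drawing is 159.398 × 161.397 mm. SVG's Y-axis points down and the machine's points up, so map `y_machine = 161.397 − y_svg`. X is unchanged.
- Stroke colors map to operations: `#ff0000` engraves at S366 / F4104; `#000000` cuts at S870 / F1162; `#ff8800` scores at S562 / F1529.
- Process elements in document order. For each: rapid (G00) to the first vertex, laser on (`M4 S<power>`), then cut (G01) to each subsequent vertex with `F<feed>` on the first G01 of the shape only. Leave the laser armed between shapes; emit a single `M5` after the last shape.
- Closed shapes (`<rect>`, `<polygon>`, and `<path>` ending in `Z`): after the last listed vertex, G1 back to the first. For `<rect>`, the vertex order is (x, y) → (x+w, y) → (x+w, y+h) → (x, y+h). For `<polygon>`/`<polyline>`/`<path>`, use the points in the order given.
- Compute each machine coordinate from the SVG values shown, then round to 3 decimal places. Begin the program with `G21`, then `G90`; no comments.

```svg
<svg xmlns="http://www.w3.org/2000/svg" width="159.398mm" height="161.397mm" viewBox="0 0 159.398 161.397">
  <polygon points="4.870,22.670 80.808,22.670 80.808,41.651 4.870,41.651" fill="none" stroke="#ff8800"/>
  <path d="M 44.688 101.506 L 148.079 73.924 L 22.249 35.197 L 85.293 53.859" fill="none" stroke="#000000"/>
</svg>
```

G21
G90
G00 X4.870 Y138.727
M4 S562
G01 X80.808 Y138.727 F1529
G01 X80.808 Y119.746
G01 X4.870 Y119.746
G01 X4.870 Y138.727
G00 X44.688 Y59.891
M4 S870
G01 X148.079 Y87.473 F1162
G01 X22.249 Y126.200
G01 X85.293 Y107.538
M5

1 u = 1 mm; y_m = 161.397 − y.

[1] `<polygon>` rectangle, #ff8800→score S562 F1529: (4.870,138.727) → (80.808,138.727) → (80.808,119.746) → (4.870,119.746) → (4.870,138.727) (closed)

[2] `<path>` open polyline, #000000→cut S870 F1162: (44.688,59.891) → (148.079,87.473) → (22.249,126.200) → (85.293,107.538)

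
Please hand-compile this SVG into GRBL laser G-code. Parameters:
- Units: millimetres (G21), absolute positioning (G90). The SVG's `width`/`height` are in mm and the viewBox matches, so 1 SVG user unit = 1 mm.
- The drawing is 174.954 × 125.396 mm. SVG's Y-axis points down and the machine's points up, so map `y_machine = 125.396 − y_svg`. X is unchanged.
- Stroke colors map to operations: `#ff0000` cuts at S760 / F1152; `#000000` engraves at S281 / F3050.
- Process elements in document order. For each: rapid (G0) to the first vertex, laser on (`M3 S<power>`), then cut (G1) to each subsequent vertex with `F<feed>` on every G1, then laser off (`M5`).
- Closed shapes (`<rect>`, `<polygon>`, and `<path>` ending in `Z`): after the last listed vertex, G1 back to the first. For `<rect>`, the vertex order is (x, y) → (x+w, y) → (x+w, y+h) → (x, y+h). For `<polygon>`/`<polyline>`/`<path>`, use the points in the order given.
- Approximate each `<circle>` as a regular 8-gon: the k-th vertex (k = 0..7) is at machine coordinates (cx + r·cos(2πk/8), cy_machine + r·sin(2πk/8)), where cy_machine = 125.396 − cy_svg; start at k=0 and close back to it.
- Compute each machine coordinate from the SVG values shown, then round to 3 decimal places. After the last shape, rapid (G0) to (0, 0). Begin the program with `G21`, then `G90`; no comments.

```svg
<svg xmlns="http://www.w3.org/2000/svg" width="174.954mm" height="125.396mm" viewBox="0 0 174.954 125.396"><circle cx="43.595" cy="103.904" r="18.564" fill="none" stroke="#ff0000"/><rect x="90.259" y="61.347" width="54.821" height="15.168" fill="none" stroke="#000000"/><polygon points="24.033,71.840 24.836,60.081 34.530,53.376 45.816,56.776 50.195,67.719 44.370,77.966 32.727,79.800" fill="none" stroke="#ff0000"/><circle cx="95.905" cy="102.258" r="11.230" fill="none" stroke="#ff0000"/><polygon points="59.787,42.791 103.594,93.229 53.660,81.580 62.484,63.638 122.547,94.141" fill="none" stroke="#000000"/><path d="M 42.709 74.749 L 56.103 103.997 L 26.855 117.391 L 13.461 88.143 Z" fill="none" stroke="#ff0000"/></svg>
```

viewBox `0 0 174.954 125.396` with mm width/height → 1 unit = 1 mm. Flip: y_m = 125.396 − y_svg.

**Shape 1** — `<circle>` circle, stroke `#ff0000` → cut (S760, F1152). Machine vertices: (62.159,21.492) → (56.722,34.619) → (43.595,40.056) → (30.468,34.619) → (25.031,21.492) → (30.468,8.365) → (43.595,2.928) → (56.722,8.365) → (62.159,21.492). Closed: final G1 returns to the first vertex.

**Shape 2** — `<rect>` rectangle, stroke `#000000` → engrave (S281, F3050). Machine vertices: (90.259,64.049) → (145.080,64.049) → (145.080,48.881) → (90.259,48.881) → (90.259,64.049). Closed: final G1 returns to the first vertex.

**Shape 3** — `<polygon>` regular polygon, stroke `#ff0000` → cut (S760, F1152). Machine vertices: (24.033,53.556) → (24.836,65.315) → (34.530,72.020) → (45.816,68.620) → (50.195,57.677) → (44.370,47.430) → (32.727,45.596) → (24.033,53.556). Closed: final G1 returns to the first vertex.

**Shape 4** — `<circle>` circle, stroke `#ff0000` → cut (S760, F1152). Machine vertices: (107.135,23.138) → (103.846,31.079) → (95.905,34.368) → (87.964,31.079) → (84.675,23.138) → (87.964,15.197) → (95.905,11.908) → (103.846,15.197) → (107.135,23.138). Closed: final G1 returns to the first vertex.

**Shape 5** — `<polygon>` closed polygon, stroke `#000000` → engrave (S281, F3050). Machine vertices: (59.787,82.605) → (103.594,32.167) → (53.660,43.816) → (62.484,61.758) → (122.547,31.255) → (59.787,82.605). Closed: final G1 returns to the first vertex.

**Shape 6** — `<path>` regular polygon, stroke `#ff0000` → cut (S760, F1152). Machine vertices: (42.709,50.647) → (56.103,21.399) → (26.855,8.005) → (13.461,37.253) → (42.709,50.647). Closed: final G1 returns to the first vertex.

G21
G90
G0 X62.159 Y21.492
M3 S760
G1 X56.722 Y34.619 F1152
G1 X43.595 Y40.056 F1152
G1 X30.468 Y34.619 F1152
G1 X25.031 Y21.492 F1152
G1 X30.468 Y8.365 F1152
G1 X43.595 Y2.928 F1152
G1 X56.722 Y8.365 F1152
G1 X62.159 Y21.492 F1152
M5
G0 X90.259 Y64.049
M3 S281
G1 X145.080 Y64.049 F3050
G1 X145.080 Y48.881 F3050
G1 X90.259 Y48.881 F3050
G1 X90.259 Y64.049 F3050
M5
G0 X24.033 Y53.556
M3 S760
G1 X24.836 Y65.315 F1152
G1 X34.530 Y72.020 F1152
G1 X45.816 Y68.620 F1152
G1 X50.195 Y57.677 F1152
G1 X44.370 Y47.430 F1152
G1 X32.727 Y45.596 F1152
G1 X24.033 Y53.556 F1152
M5
G0 X107.135 Y23.138
M3 S760
G1 X103.846 Y31.079 F1152
G1 X95.905 Y34.368 F1152
G1 X87.964 Y31.079 F1152
G1 X84.675 Y23.138 F1152
G1 X87.964 Y15.197 F1152
G1 X95.905 Y11.908 F1152
G1 X103.846 Y15.197 F1152
G1 X107.135 Y23.138 F1152
M5
G0 X59.787 Y82.605
M3 S281
G1 X103.594 Y32.167 F3050
G1 X53.660 Y43.816 F3050
G1 X62.484 Y61.758 F3050
G1 X122.547 Y31.255 F3050
G1 X59.787 Y82.605 F3050
M5
G0 X42.709 Y50.647
M3 S760
G1 X56.103 Y21.399 F1152
G1 X26.855 Y8.005 F1152
G1 X13.461 Y37.253 F1152
G1 X42.709 Y50.647 F1152
M5
G0 X0.000 Y0.000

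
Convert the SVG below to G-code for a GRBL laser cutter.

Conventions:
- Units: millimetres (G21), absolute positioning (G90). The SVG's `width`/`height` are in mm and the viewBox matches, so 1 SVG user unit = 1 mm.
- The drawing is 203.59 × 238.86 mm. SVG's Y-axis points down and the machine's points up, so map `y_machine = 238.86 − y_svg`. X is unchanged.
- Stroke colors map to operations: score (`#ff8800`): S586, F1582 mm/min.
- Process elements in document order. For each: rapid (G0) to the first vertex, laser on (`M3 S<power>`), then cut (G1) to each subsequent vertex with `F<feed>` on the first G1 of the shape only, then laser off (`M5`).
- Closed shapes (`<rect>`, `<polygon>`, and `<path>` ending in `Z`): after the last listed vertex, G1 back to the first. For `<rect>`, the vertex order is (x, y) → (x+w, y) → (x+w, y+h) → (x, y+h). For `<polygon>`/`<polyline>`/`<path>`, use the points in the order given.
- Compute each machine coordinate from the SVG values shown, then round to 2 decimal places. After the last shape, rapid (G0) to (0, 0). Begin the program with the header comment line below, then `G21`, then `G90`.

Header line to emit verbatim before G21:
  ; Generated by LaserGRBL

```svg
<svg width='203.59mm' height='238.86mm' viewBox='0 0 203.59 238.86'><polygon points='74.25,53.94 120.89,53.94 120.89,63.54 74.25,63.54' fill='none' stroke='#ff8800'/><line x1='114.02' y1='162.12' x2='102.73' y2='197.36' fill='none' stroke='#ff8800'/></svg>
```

1 u = 1 mm; y_m = 238.86 − y.

[1] `<polygon>` rectangle, #ff8800→score S586 F1582: (74.25,184.92) → (120.89,184.92) → (120.89,175.32) → (74.25,175.32) → (74.25,184.92) (closed)

[2] `<line>` line segment, #ff8800→score S586 F1582: (114.02,76.74) → (102.73,41.50)

; Generated by LaserGRBL
G21
G90
G0 X74.25 Y184.92
M3 S586
G1 X120.89 Y184.92 F1582
G1 X120.89 Y175.32
G1 X74.25 Y175.32
G1 X74.25 Y184.92
M5
G0 X114.02 Y76.74
M3 S586
G1 X102.73 Y41.50 F1582
M5
G0 X0.00 Y0.00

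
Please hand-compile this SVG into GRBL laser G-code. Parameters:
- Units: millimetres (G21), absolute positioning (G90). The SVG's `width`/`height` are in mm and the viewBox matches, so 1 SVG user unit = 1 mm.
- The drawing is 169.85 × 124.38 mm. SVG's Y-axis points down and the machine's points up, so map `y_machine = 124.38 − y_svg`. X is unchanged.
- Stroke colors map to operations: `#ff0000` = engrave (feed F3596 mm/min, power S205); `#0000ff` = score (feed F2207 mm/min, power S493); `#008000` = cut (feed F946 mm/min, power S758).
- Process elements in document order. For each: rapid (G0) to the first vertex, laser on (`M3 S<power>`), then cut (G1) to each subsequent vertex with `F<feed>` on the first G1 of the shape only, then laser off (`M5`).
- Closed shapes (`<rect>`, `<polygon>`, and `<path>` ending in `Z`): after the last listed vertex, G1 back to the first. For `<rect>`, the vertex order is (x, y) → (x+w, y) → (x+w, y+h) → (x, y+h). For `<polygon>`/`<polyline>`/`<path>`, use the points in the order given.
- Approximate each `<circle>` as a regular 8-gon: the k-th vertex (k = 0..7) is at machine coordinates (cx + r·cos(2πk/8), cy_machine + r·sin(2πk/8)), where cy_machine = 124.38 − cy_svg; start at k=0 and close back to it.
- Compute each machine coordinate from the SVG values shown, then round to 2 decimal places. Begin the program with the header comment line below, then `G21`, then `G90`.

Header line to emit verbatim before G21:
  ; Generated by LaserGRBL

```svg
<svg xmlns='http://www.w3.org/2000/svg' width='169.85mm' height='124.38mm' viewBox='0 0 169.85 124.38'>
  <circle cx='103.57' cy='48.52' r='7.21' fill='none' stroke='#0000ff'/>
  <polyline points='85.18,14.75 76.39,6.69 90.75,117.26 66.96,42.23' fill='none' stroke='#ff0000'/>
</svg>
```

; Generated by LaserGRBL
G21
G90
G0 X110.78 Y75.86
M3 S493
G1 X108.67 Y80.96 F2207
G1 X103.57 Y83.07
G1 X98.47 Y80.96
G1 X96.36 Y75.86
G1 X98.47 Y70.76
G1 X103.57 Y68.65
G1 X108.67 Y70.76
G1 X110.78 Y75.86
M5
G0 X85.18 Y109.63
M3 S205
G1 X76.39 Y117.69 F3596
G1 X90.75 Y7.12
G1 X66.96 Y82.15
M5

viewBox `0 0 169.85 124.38` with mm width/height → 1 unit = 1 mm. Flip: y_m = 124.38 − y_svg.

**Shape 1** — `<circle>` circle, stroke `#0000ff` → score (S493, F2207). Machine vertices: (110.78,75.86) → (108.67,80.96) → (103.57,83.07) → (98.47,80.96) → (96.36,75.86) → (98.47,70.76) → (103.57,68.65) → (108.67,70.76) → (110.78,75.86). Closed: final G1 returns to the first vertex.

**Shape 2** — `<polyline>` open polyline, stroke `#ff0000` → engrave (S205, F3596). Machine vertices: (85.18,109.63) → (76.39,117.69) → (90.75,7.12) → (66.96,82.15). Open path.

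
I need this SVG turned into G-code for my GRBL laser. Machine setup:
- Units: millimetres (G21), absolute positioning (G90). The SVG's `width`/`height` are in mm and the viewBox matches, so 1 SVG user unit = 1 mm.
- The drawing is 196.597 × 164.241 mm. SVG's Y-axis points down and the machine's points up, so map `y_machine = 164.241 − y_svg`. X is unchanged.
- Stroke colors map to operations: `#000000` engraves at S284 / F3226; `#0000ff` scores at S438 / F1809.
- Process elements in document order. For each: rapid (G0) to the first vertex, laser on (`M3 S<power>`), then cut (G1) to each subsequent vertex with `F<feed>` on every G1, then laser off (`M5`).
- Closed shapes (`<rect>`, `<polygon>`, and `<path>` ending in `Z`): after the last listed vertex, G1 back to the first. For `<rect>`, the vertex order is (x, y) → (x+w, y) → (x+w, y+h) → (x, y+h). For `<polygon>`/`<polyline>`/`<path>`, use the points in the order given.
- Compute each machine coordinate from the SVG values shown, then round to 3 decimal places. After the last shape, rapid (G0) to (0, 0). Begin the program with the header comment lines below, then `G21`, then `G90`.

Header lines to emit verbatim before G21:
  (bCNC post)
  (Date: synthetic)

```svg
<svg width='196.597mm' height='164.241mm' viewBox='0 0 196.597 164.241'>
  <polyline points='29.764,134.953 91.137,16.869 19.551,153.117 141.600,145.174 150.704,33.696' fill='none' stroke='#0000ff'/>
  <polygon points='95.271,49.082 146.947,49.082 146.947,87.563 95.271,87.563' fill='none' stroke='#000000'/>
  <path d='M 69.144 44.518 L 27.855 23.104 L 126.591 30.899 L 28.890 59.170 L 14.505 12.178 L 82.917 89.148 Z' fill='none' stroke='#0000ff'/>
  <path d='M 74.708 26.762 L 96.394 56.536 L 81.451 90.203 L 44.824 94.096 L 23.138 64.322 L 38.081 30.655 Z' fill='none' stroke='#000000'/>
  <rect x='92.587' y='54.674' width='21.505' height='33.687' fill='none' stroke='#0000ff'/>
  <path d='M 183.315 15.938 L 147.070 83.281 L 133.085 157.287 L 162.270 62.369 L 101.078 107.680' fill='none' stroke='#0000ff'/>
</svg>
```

(bCNC post)
(Date: synthetic)
G21
G90
G0 X29.764 Y29.288
M3 S438
G1 X91.137 Y147.372 F1809
G1 X19.551 Y11.124 F1809
G1 X141.600 Y19.067 F1809
G1 X150.704 Y130.545 F1809
M5
G0 X95.271 Y115.159
M3 S284
G1 X146.947 Y115.159 F3226
G1 X146.947 Y76.678 F3226
G1 X95.271 Y76.678 F3226
G1 X95.271 Y115.159 F3226
M5
G0 X69.144 Y119.723
M3 S438
G1 X27.855 Y141.137 F1809
G1 X126.591 Y133.342 F1809
G1 X28.890 Y105.071 F1809
G1 X14.505 Y152.063 F1809
G1 X82.917 Y75.093 F1809
G1 X69.144 Y119.723 F1809
M5
G0 X74.708 Y137.479
M3 S284
G1 X96.394 Y107.705 F3226
G1 X81.451 Y74.038 F3226
G1 X44.824 Y70.145 F3226
G1 X23.138 Y99.919 F3226
G1 X38.081 Y133.586 F3226
G1 X74.708 Y137.479 F3226
M5
G0 X92.587 Y109.567
M3 S438
G1 X114.092 Y109.567 F1809
G1 X114.092 Y75.880 F1809
G1 X92.587 Y75.880 F1809
G1 X92.587 Y109.567 F1809
M5
G0 X183.315 Y148.303
M3 S438
G1 X147.070 Y80.960 F1809
G1 X133.085 Y6.954 F1809
G1 X162.270 Y101.872 F1809
G1 X101.078 Y56.561 F1809
M5
G0 X0.000 Y0.000

1 u = 1 mm; y_m = 164.241 − y.

[1] `<polyline>` open polyline, #0000ff→score S438 F1809: (29.764,29.288) → (91.137,147.372) → (19.551,11.124) → (141.600,19.067) → (150.704,130.545)

[2] `<polygon>` rectangle, #000000→engrave S284 F3226: (95.271,115.159) → (146.947,115.159) → (146.947,76.678) → (95.271,76.678) → (95.271,115.159) (closed)

[3] `<path>` closed polygon, #0000ff→score S438 F1809: (69.144,119.723) → (27.855,141.137) → (126.591,133.342) → (28.890,105.071) → (14.505,152.063) → (82.917,75.093) → (69.144,119.723) (closed)

[4] `<path>` regular polygon, #000000→engrave S284 F3226: (74.708,137.479) → (96.394,107.705) → (81.451,74.038) → (44.824,70.145) → (23.138,99.919) → (38.081,133.586) → (74.708,137.479) (closed)

[5] `<rect>` rectangle, #0000ff→score S438 F1809: (92.587,109.567) → (114.092,109.567) → (114.092,75.880) → (92.587,75.880) → (92.587,109.567) (closed)

[6] `<path>` open polyline, #0000ff→score S438 F1809: (183.315,148.303) → (147.070,80.960) → (133.085,6.954) → (162.270,101.872) → (101.078,56.561)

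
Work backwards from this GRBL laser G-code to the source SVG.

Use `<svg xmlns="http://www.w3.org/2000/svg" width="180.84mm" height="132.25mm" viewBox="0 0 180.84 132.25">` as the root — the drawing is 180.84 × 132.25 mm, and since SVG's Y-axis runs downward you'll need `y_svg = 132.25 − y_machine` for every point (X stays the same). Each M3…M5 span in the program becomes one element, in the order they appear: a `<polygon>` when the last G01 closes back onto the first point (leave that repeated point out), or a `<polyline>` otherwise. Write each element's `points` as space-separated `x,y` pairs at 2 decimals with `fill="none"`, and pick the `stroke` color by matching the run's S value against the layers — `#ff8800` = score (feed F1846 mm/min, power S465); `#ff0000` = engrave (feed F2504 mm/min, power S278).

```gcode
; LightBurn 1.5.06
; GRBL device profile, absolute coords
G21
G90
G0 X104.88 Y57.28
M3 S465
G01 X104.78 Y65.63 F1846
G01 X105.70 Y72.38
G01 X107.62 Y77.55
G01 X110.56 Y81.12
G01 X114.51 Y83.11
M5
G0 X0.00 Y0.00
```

y_svg = 132.25 − y_m. Every run uses S465, so all elements get stroke `#ff8800` (score).

[1] open run; points: 104.88,74.97 104.78,66.62 105.70,59.87 107.62,54.70 110.56,51.13 114.51,49.14

<svg xmlns="http://www.w3.org/2000/svg" width="180.84mm" height="132.25mm" viewBox="0 0 180.84 132.25">
  <polyline points="104.88,74.97 104.78,66.62 105.70,59.87 107.62,54.70 110.56,51.13 114.51,49.14" fill="none" stroke="#ff8800"/>
</svg>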